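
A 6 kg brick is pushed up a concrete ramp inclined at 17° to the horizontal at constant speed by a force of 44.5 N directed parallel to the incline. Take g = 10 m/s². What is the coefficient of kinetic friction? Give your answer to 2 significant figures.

At constant speed ΣF = 0 along the incline. The applied 44.5 N acts up the slope; the weight component mg sin 17° = 17.542 N and kinetic friction μN both act down the slope.
So 44.5 = 17.542 + μ × 57.378, giving μ = (44.5 − 17.542) / 57.378 = 0.4698.

0.47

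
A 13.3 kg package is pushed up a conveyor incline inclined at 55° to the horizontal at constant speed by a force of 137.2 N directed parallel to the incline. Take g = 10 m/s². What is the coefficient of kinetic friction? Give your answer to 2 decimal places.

At constant speed ΣF = 0 along the incline. The applied 137.2 N acts up the slope; the weight component mg sin 55° = 108.947 N and kinetic friction μN both act down the slope.
So 137.2 = 108.947 + μ × 76.286, giving μ = (137.2 − 108.947) / 76.286 = 0.3704.

0.37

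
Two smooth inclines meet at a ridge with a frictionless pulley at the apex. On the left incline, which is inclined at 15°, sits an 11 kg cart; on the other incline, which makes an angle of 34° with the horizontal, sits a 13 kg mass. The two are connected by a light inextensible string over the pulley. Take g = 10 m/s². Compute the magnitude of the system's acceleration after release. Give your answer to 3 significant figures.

1.84 m/s²

Resolve each weight along its own incline: the 11 kg mass has component 11 × 10 × sin 15° = 28.470 N down its slope, and the 13 kg mass has 13 × 10 × sin 34° = 72.695 N down its slope.
The 13 kg side's 72.695 N exceeds the other side's 28.470 N, so that mass slides down and the 11 kg mass slides up. Taking that direction as positive, Newton's second law for the whole system gives 72.695 − 28.470 = (11 + 13) a, so a = 44.225 / 24 = 1.8427 m/s².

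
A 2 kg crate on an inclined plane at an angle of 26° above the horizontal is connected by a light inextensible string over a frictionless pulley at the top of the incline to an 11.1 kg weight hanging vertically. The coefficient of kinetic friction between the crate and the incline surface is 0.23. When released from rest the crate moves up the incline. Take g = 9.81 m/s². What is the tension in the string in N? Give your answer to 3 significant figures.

27.3 N

For the crate on the incline: the weight component along the slope is m₁g sin 26° = 2 × 9.81 × 0.4384 = 8.601 N and the normal force is N = m₁g cos 26° = 17.634 N.
Kinetic friction opposes the crate's motion up the incline: f = μN = 0.23 × 17.634 = 4.056 N acting down the slope.
Newton's second law for the crate (up-slope positive): T − 8.601 − 4.056 = 2 a. For the hanging weight (downward positive): 11.1 × 9.81 − T = 11.1 a.
Adding the two equations eliminates T: 96.234 = 13.1 a, so a = 7.3461 m/s².
Then from the hanging weight's equation, T = 11.1 × (9.81 − 7.3461) = 27.349 N.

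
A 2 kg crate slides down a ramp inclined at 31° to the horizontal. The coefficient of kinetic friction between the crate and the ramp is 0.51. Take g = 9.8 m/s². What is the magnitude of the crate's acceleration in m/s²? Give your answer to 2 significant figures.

0.76 m/s²

Resolving the weight along the incline: the component pulling the crate down the slope is mg sin 31° = 2 × 9.8 × 0.5150 = 10.094 N, and the normal force is N = mg cos 31° = 2 × 9.8 × 0.8572 = 16.801 N.
Kinetic friction acts up the slope with magnitude f = μN = 0.51 × 16.801 = 8.569 N.
Net force along the incline is 10.094 − 8.569 = 1.525 N, so a = 1.525 / 2 = 0.7625 m/s².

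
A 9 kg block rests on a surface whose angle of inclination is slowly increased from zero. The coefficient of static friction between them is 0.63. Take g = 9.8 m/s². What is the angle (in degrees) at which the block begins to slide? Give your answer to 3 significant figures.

32.2°

At the threshold of sliding, static friction is at its maximum μ_s N and exactly balances the weight component along the incline: mg sin θ = μ_s mg cos θ.
Hence tan θ = μ_s = 0.63, so θ = arctan(0.63) = 32.2109°.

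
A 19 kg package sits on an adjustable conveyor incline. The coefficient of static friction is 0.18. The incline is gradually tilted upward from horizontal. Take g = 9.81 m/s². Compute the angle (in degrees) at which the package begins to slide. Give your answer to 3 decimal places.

10.204°

At the threshold of sliding, static friction is at its maximum μ_s N and exactly balances the weight component along the incline: mg sin θ = μ_s mg cos θ.
Hence tan θ = μ_s = 0.18, so θ = arctan(0.18) = 10.2040°.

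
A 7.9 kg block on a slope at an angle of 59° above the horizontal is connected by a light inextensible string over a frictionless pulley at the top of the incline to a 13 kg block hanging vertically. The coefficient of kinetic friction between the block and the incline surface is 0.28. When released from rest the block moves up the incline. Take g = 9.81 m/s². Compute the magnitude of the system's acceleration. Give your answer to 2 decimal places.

2.39 m/s²

For the block on the incline: the weight component along the slope is m₁g sin 59° = 7.9 × 9.81 × 0.8572 = 66.432 N and the normal force is N = m₁g cos 59° = 39.915 N.
Kinetic friction opposes the block's motion up the incline: f = μN = 0.28 × 39.915 = 11.176 N acting down the slope.
Newton's second law for the block (up-slope positive): T − 66.432 − 11.176 = 7.9 a. For the hanging block (downward positive): 13 × 9.81 − T = 13 a.
Adding the two equations eliminates T: 49.922 = 20.9 a, so a = 2.3886 m/s².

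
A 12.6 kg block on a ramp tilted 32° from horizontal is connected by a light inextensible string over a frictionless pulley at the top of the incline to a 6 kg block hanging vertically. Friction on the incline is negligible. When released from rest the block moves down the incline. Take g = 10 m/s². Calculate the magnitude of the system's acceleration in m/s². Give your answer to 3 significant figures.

For the block on the incline: the weight component along the slope is m₁g sin 32° = 12.6 × 10 × 0.5299 = 66.767 N and the normal force is N = m₁g cos 32° = 106.854 N.
Newton's second law for the block (down-slope positive): 66.767 − T = 12.6 a. For the hanging block (upward positive): T − 6 × 10 = 6 a.
Adding the two equations eliminates T: 6.767 = 18.6 a, so a = 0.3638 m/s².

0.364 m/s²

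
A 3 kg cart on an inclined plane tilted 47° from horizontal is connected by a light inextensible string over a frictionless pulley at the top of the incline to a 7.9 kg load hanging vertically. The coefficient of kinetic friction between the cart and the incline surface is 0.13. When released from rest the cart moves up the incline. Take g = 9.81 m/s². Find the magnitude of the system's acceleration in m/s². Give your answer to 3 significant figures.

4.90 m/s²

For the cart on the incline: the weight component along the slope is m₁g sin 47° = 3 × 9.81 × 0.7314 = 21.525 N and the normal force is N = m₁g cos 47° = 20.071 N.
Kinetic friction opposes the cart's motion up the incline: f = μN = 0.13 × 20.071 = 2.609 N acting down the slope.
Newton's second law for the cart (up-slope positive): T − 21.525 − 2.609 = 3 a. For the hanging load (downward positive): 7.9 × 9.81 − T = 7.9 a.
Adding the two equations eliminates T: 53.365 = 10.9 a, so a = 4.8959 m/s².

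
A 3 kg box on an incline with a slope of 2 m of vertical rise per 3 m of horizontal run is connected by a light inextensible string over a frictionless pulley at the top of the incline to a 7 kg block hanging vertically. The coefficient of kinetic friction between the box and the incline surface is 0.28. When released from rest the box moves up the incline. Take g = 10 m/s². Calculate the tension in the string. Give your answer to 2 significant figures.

For the box on the incline: the weight component along the slope is m₁g sin 33.69° = 3 × 10 × 0.5547 = 16.641 N and the normal force is N = m₁g cos 33.69° = 24.962 N.
Kinetic friction opposes the box's motion up the incline: f = μN = 0.28 × 24.962 = 6.989 N acting down the slope.
Newton's second law for the box (up-slope positive): T − 16.641 − 6.989 = 3 a. For the hanging block (downward positive): 7 × 10 − T = 7 a.
Adding the two equations eliminates T: 46.370 = 10 a, so a = 4.6370 m/s².
Then from the hanging block's equation, T = 7 × (10 − 4.6370) = 37.541 N.

38 N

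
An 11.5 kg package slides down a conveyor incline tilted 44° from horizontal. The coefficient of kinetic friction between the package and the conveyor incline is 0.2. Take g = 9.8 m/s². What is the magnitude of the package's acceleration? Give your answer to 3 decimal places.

5.398 m/s²

Resolving the weight along the incline: the component pulling the package down the slope is mg sin 44° = 11.5 × 9.8 × 0.6947 = 78.293 N, and the normal force is N = mg cos 44° = 11.5 × 9.8 × 0.7193 = 81.065 N.
Kinetic friction acts up the slope with magnitude f = μN = 0.2 × 81.065 = 16.213 N.
Net force along the incline is 78.293 − 16.213 = 62.080 N, so a = 62.080 / 11.5 = 5.3983 m/s².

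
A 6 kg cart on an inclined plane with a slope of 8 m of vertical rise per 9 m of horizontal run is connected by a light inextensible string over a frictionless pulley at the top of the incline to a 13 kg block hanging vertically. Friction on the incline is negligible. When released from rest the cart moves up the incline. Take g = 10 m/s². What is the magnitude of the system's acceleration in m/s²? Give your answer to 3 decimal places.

4.744 m/s²

For the cart on the incline: the weight component along the slope is m₁g sin 41.63° = 6 × 10 × 0.6644 = 39.864 N and the normal force is N = m₁g cos 41.63° = 44.845 N.
Newton's second law for the cart (up-slope positive): T − 39.864 = 6 a. For the hanging block (downward positive): 13 × 10 − T = 13 a.
Adding the two equations eliminates T: 90.136 = 19 a, so a = 4.7440 m/s².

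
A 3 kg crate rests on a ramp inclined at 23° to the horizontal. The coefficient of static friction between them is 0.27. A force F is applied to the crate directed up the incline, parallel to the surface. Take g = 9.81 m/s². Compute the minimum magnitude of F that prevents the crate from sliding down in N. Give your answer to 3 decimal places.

4.185 N

The normal force is N = mg cos 23° = 27.090 N. With F at its minimum the crate is on the verge of sliding down, so static friction is at its maximum μ_s N = 0.27 × 27.090 = 7.314 N and acts up the slope.
Equilibrium along the incline: F + μ_s N = mg sin 23°, so F = 11.499 − 7.314 = 4.185 N.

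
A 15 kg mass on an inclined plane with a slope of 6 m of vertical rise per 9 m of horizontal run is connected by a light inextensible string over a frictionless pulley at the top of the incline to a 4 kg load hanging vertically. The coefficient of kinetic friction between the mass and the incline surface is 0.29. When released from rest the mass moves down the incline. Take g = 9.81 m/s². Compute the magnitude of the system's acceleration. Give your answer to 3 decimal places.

For the mass on the incline: the weight component along the slope is m₁g sin 33.69° = 15 × 9.81 × 0.5547 = 81.624 N and the normal force is N = m₁g cos 33.69° = 122.436 N.
Kinetic friction opposes the mass's motion down the incline: f = μN = 0.29 × 122.436 = 35.506 N acting up the slope.
Newton's second law for the mass (down-slope positive): 81.624 − 35.506 − T = 15 a. For the hanging load (upward positive): T − 4 × 9.81 = 4 a.
Adding the two equations eliminates T: 6.878 = 19 a, so a = 0.3620 m/s².

0.362 m/s²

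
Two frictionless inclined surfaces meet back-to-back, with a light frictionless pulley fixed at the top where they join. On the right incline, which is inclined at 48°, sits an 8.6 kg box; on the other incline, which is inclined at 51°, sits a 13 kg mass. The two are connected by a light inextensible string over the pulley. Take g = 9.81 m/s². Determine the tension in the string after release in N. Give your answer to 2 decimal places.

77.19 N

Resolve each weight along its own incline: the 8.6 kg mass has component 8.6 × 9.81 × sin 48° = 62.696 N down its slope, and the 13 kg mass has 13 × 9.81 × sin 51° = 99.109 N down its slope.
The 13 kg side's 99.109 N exceeds the other side's 62.696 N, so that mass slides down and the 8.6 kg mass slides up. Taking that direction as positive, Newton's second law for the whole system gives 99.109 − 62.696 = (8.6 + 13) a, so a = 36.413 / 21.6 = 1.6858 m/s².
For the 8.6 kg mass (up-slope positive): T − 62.696 = 8.6 × 1.6858, so T = 77.194 N.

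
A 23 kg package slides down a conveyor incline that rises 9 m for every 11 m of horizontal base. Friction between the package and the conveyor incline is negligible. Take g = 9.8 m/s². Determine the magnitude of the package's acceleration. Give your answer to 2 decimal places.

Resolving the weight along the incline: the component pulling the package down the slope is mg sin 39.29° = 23 × 9.8 × 0.6332 = 142.723 N, and the normal force is N = mg cos 39.29° = 23 × 9.8 × 0.7740 = 174.460 N.
With no friction the net force along the incline is 142.723 N, so a = g sin 39.29° = 142.723 / 23 = 6.2053 m/s².

6.21 m/s²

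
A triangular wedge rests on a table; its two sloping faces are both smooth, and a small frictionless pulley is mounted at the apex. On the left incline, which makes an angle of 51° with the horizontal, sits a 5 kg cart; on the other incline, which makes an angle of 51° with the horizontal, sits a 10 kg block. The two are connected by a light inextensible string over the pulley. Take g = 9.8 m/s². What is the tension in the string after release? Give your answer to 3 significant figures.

Resolve each weight along its own incline: the 5 kg mass has component 5 × 9.8 × sin 51° = 38.080 N down its slope, and the 10 kg mass has 10 × 9.8 × sin 51° = 76.160 N down its slope.
The 10 kg side's 76.160 N exceeds the other side's 38.080 N, so that mass slides down and the 5 kg mass slides up. Taking that direction as positive, Newton's second law for the whole system gives 76.160 − 38.080 = (5 + 10) a, so a = 38.080 / 15 = 2.5387 m/s².
For the 5 kg mass (up-slope positive): T − 38.080 = 5 × 2.5387, so T = 50.773 N.

50.8 N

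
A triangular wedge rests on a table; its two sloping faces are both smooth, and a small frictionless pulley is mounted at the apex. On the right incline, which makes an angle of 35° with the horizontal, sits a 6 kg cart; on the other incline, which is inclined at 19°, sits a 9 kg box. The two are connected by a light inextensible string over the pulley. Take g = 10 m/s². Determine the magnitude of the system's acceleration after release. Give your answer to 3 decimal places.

0.341 m/s²

Resolve each weight along its own incline: the 6 kg mass has component 6 × 10 × sin 35° = 34.415 N down its slope, and the 9 kg mass has 9 × 10 × sin 19° = 29.301 N down its slope.
The 6 kg side's 34.415 N exceeds the other side's 29.301 N, so that mass slides down and the 9 kg mass slides up. Taking that direction as positive, Newton's second law for the whole system gives 34.415 − 29.301 = (6 + 9) a, so a = 5.114 / 15 = 0.3409 m/s².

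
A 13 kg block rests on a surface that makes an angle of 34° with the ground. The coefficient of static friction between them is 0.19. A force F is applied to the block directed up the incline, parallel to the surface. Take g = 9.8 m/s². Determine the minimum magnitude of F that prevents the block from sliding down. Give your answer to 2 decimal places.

The normal force is N = mg cos 34° = 105.619 N. With F at its minimum the block is on the verge of sliding down, so static friction is at its maximum μ_s N = 0.19 × 105.619 = 20.068 N and acts up the slope.
Equilibrium along the incline: F + μ_s N = mg sin 34°, so F = 71.241 − 20.068 = 51.173 N.

51.17 N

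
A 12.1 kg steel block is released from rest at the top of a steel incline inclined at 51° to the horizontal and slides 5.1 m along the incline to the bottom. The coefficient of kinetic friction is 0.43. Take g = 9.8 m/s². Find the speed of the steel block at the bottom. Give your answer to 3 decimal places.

7.116 m/s

The weight component along the incline is mg sin 51° = 92.154 N and the normal force is N = mg cos 51° = 74.625 N.
Friction up the slope is f = μN = 0.43 × 74.625 = 32.089 N, so the net downslope force is 92.154 − 32.089 = 60.065 N and a = 60.065 / 12.1 = 4.9640 m/s².
Starting from rest over a distance of 5.1 m, v² = 2aL = 2 × 4.9640 × 5.1 = 50.6328, so v = 7.1157 m/s.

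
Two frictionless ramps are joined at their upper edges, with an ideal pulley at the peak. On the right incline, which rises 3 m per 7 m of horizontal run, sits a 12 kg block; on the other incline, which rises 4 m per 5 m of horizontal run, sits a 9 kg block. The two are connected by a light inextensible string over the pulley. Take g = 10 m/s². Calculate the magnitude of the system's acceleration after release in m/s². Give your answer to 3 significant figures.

Resolve each weight along its own incline: the 12 kg mass has component 12 × 10 × sin 23.20° = 47.270 N down its slope, and the 9 kg mass has 9 × 10 × sin 38.66° = 56.223 N down its slope.
The 9 kg side's 56.223 N exceeds the other side's 47.270 N, so that mass slides down and the 12 kg mass slides up. Taking that direction as positive, Newton's second law for the whole system gives 56.223 − 47.270 = (12 + 9) a, so a = 8.953 / 21 = 0.4263 m/s².

0.426 m/s²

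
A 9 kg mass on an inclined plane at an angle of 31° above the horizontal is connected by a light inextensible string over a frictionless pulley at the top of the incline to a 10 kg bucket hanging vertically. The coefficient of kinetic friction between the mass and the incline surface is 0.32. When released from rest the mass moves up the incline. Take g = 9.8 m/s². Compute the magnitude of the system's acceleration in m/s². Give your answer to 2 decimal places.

For the mass on the incline: the weight component along the slope is m₁g sin 31° = 9 × 9.8 × 0.5150 = 45.423 N and the normal force is N = m₁g cos 31° = 75.602 N.
Kinetic friction opposes the mass's motion up the incline: f = μN = 0.32 × 75.602 = 24.193 N acting down the slope.
Newton's second law for the mass (up-slope positive): T − 45.423 − 24.193 = 9 a. For the hanging bucket (downward positive): 10 × 9.8 − T = 10 a.
Adding the two equations eliminates T: 28.384 = 19 a, so a = 1.4939 m/s².

1.49 m/s²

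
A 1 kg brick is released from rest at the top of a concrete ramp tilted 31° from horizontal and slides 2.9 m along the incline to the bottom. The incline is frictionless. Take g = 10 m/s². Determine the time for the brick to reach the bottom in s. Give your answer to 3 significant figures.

1.06 s

The weight component along the incline is mg sin 31° = 5.150 N and the normal force is N = mg cos 31° = 8.572 N.
With no friction, a = g sin 31° = 5.1504 m/s².
Starting from rest, L = ½at², so t = √(2L/a) = √(2 × 2.9 / 5.1504) = 1.0612 s.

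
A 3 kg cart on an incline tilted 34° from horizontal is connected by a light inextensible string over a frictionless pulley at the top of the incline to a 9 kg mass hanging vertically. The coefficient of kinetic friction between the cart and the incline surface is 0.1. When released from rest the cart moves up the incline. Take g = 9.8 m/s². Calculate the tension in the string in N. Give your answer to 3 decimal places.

For the cart on the incline: the weight component along the slope is m₁g sin 34° = 3 × 9.8 × 0.5592 = 16.440 N and the normal force is N = m₁g cos 34° = 24.374 N.
Kinetic friction opposes the cart's motion up the incline: f = μN = 0.1 × 24.374 = 2.437 N acting down the slope.
Newton's second law for the cart (up-slope positive): T − 16.440 − 2.437 = 3 a. For the hanging mass (downward positive): 9 × 9.8 − T = 9 a.
Adding the two equations eliminates T: 69.323 = 12 a, so a = 5.7769 m/s².
Then from the hanging mass's equation, T = 9 × (9.8 − 5.7769) = 36.208 N.

36.208 N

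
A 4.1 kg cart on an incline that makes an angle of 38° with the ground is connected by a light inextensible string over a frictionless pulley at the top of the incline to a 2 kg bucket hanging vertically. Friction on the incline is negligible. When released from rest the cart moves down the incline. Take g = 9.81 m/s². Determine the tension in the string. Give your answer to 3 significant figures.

21.3 N

For the cart on the incline: the weight component along the slope is m₁g sin 38° = 4.1 × 9.81 × 0.6157 = 24.764 N and the normal force is N = m₁g cos 38° = 31.695 N.
Newton's second law for the cart (down-slope positive): 24.764 − T = 4.1 a. For the hanging bucket (upward positive): T − 2 × 9.81 = 2 a.
Adding the two equations eliminates T: 5.144 = 6.1 a, so a = 0.8433 m/s².
Then from the hanging bucket's equation, T = 2 × (9.81 + 0.8433) = 21.307 N.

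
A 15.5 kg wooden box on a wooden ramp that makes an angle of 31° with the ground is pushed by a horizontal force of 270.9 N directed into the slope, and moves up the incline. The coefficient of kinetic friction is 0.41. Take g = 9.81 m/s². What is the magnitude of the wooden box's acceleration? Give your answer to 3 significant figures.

The horizontal push has components F cos 31° = 270.9 × 0.8572 = 232.215 N up the incline and F sin 31° = 270.9 × 0.5150 = 139.513 N pressing into the surface.
The normal force is therefore N = mg cos 31° + F sin 31° = 130.342 + 139.513 = 269.855 N, and kinetic friction down the slope is μN = 0.41 × 269.855 = 110.641 N.
Along the incline: F cos 31° − mg sin 31° − μN = ma, so 232.215 − 78.308 − 110.641 = 15.5 a, giving a = 2.7914 m/s².

2.79 m/s²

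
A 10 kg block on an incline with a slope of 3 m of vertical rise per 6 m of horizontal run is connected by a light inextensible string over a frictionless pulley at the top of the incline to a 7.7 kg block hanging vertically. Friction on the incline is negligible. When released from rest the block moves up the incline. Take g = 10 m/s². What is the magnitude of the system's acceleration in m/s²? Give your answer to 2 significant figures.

For the block on the incline: the weight component along the slope is m₁g sin 26.57° = 10 × 10 × 0.4472 = 44.720 N and the normal force is N = m₁g cos 26.57° = 89.443 N.
Newton's second law for the block (up-slope positive): T − 44.720 = 10 a. For the hanging block (downward positive): 7.7 × 10 − T = 7.7 a.
Adding the two equations eliminates T: 32.280 = 17.7 a, so a = 1.8237 m/s².

1.8 m/s²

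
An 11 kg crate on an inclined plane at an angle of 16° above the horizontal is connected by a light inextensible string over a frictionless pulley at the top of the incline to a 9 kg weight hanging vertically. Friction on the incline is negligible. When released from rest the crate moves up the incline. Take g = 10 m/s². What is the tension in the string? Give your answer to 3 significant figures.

For the crate on the incline: the weight component along the slope is m₁g sin 16° = 11 × 10 × 0.2756 = 30.316 N and the normal force is N = m₁g cos 16° = 105.739 N.
Newton's second law for the crate (up-slope positive): T − 30.316 = 11 a. For the hanging weight (downward positive): 9 × 10 − T = 9 a.
Adding the two equations eliminates T: 59.684 = 20 a, so a = 2.9842 m/s².
Then from the hanging weight's equation, T = 9 × (10 − 2.9842) = 63.142 N.

63.1 N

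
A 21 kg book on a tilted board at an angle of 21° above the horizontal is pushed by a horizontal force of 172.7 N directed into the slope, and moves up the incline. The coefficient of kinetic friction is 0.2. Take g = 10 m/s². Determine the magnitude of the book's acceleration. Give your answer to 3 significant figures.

1.64 m/s²

The horizontal push has components F cos 21° = 172.7 × 0.9336 = 161.233 N up the incline and F sin 21° = 172.7 × 0.3584 = 61.896 N pressing into the surface.
The normal force is therefore N = mg cos 21° + F sin 21° = 196.056 + 61.896 = 257.952 N, and kinetic friction down the slope is μN = 0.2 × 257.952 = 51.590 N.
Along the incline: F cos 21° − mg sin 21° − μN = ma, so 161.233 − 75.264 − 51.590 = 21 a, giving a = 1.6371 m/s².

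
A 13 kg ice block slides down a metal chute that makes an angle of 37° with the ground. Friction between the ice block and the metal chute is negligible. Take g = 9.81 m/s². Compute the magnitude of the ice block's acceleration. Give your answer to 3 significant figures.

Resolving the weight along the incline: the component pulling the ice block down the slope is mg sin 37° = 13 × 9.81 × 0.6018 = 76.748 N, and the normal force is N = mg cos 37° = 13 × 9.81 × 0.7986 = 101.845 N.
With no friction the net force along the incline is 76.748 N, so a = g sin 37° = 76.748 / 13 = 5.9037 m/s².

5.90 m/s²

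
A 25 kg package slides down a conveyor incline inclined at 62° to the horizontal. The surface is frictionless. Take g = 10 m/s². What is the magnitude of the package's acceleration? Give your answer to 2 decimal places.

Resolving the weight along the incline: the component pulling the package down the slope is mg sin 62° = 25 × 10 × 0.8829 = 220.725 N, and the normal force is N = mg cos 62° = 25 × 10 × 0.4695 = 117.375 N.
With no friction the net force along the incline is 220.725 N, so a = g sin 62° = 220.725 / 25 = 8.8290 m/s².

8.83 m/s²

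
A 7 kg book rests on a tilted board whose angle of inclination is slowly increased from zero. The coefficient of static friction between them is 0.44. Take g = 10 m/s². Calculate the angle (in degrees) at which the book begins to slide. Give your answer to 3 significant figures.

23.7°

At the threshold of sliding, static friction is at its maximum μ_s N and exactly balances the weight component along the incline: mg sin θ = μ_s mg cos θ.
Hence tan θ = μ_s = 0.44, so θ = arctan(0.44) = 23.7495°.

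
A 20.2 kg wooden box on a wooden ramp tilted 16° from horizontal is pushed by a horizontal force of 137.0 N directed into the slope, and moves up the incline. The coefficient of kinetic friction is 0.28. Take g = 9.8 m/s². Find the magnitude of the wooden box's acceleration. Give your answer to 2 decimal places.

0.66 m/s²

The horizontal push has components F cos 16° = 137.0 × 0.9613 = 131.698 N up the incline and F sin 16° = 137.0 × 0.2756 = 37.757 N pressing into the surface.
The normal force is therefore N = mg cos 16° + F sin 16° = 190.299 + 37.757 = 228.056 N, and kinetic friction down the slope is μN = 0.28 × 228.056 = 63.856 N.
Along the incline: F cos 16° − mg sin 16° − μN = ma, so 131.698 − 54.558 − 63.856 = 20.2 a, giving a = 0.6576 m/s².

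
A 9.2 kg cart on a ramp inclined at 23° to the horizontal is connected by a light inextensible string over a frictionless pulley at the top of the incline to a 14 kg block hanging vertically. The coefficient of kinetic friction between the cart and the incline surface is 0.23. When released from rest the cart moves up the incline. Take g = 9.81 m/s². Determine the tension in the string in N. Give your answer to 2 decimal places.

For the cart on the incline: the weight component along the slope is m₁g sin 23° = 9.2 × 9.81 × 0.3907 = 35.261 N and the normal force is N = m₁g cos 23° = 83.077 N.
Kinetic friction opposes the cart's motion up the incline: f = μN = 0.23 × 83.077 = 19.108 N acting down the slope.
Newton's second law for the cart (up-slope positive): T − 35.261 − 19.108 = 9.2 a. For the hanging block (downward positive): 14 × 9.81 − T = 14 a.
Adding the two equations eliminates T: 82.971 = 23.2 a, so a = 3.5763 m/s².
Then from the hanging block's equation, T = 14 × (9.81 − 3.5763) = 87.272 N.

87.27 N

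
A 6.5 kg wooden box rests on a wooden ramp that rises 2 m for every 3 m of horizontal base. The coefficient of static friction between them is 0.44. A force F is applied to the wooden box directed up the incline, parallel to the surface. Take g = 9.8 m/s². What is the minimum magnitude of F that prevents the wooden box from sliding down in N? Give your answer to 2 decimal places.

The normal force is N = mg cos 33.69° = 53.002 N. With F at its minimum the wooden box is on the verge of sliding down, so static friction is at its maximum μ_s N = 0.44 × 53.002 = 23.321 N and acts up the slope.
Equilibrium along the incline: F + μ_s N = mg sin 33.69°, so F = 35.334 − 23.321 = 12.013 N.

12.01 N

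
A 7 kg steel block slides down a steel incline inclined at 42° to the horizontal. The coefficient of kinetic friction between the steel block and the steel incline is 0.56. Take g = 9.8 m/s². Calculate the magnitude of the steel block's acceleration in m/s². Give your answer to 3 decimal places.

2.479 m/s²

Resolving the weight along the incline: the component pulling the steel block down the slope is mg sin 42° = 7 × 9.8 × 0.6691 = 45.900 N, and the normal force is N = mg cos 42° = 7 × 9.8 × 0.7431 = 50.977 N.
Kinetic friction acts up the slope with magnitude f = μN = 0.56 × 50.977 = 28.547 N.
Net force along the incline is 45.900 − 28.547 = 17.353 N, so a = 17.353 / 7 = 2.4790 m/s².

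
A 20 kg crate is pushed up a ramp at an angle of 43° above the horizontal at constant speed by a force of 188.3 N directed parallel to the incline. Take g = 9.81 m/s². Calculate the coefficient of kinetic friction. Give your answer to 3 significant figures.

At constant speed ΣF = 0 along the incline. The applied 188.3 N acts up the slope; the weight component mg sin 43° = 133.808 N and kinetic friction μN both act down the slope.
So 188.3 = 133.808 + μ × 143.492, giving μ = (188.3 − 133.808) / 143.492 = 0.3798.

0.380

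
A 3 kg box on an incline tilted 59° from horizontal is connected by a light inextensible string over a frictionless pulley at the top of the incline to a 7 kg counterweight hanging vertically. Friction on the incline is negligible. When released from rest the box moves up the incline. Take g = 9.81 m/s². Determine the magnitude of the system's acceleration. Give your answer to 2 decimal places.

4.34 m/s²

For the box on the incline: the weight component along the slope is m₁g sin 59° = 3 × 9.81 × 0.8572 = 25.227 N and the normal force is N = m₁g cos 59° = 15.158 N.
Newton's second law for the box (up-slope positive): T − 25.227 = 3 a. For the hanging counterweight (downward positive): 7 × 9.81 − T = 7 a.
Adding the two equations eliminates T: 43.443 = 10 a, so a = 4.3443 m/s².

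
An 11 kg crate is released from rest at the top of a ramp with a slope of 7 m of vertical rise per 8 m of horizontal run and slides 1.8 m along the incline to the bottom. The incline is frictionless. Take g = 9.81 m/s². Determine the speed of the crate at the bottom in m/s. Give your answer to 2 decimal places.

The weight component along the incline is mg sin 41.19° = 71.059 N and the normal force is N = mg cos 41.19° = 81.211 N.
With no friction, a = g sin 41.19° = 6.4599 m/s².
Starting from rest over a distance of 1.8 m, v² = 2aL = 2 × 6.4599 × 1.8 = 23.2556, so v = 4.8224 m/s.

4.82 m/s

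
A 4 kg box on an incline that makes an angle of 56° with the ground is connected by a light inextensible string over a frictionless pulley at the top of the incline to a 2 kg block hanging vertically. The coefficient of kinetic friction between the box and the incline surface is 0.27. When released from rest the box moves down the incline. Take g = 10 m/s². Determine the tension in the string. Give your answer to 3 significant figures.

For the box on the incline: the weight component along the slope is m₁g sin 56° = 4 × 10 × 0.8290 = 33.160 N and the normal force is N = m₁g cos 56° = 22.368 N.
Kinetic friction opposes the box's motion down the incline: f = μN = 0.27 × 22.368 = 6.039 N acting up the slope.
Newton's second law for the box (down-slope positive): 33.160 − 6.039 − T = 4 a. For the hanging block (upward positive): T − 2 × 10 = 2 a.
Adding the two equations eliminates T: 7.121 = 6 a, so a = 1.1868 m/s².
Then from the hanging block's equation, T = 2 × (10 + 1.1868) = 22.374 N.

22.4 N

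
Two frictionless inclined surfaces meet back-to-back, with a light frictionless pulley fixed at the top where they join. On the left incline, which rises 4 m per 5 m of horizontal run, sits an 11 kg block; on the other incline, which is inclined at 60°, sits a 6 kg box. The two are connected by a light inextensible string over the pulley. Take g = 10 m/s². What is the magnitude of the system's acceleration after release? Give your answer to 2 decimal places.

0.99 m/s²

Resolve each weight along its own incline: the 11 kg mass has component 11 × 10 × sin 38.66° = 68.716 N down its slope, and the 6 kg mass has 6 × 10 × sin 60° = 51.962 N down its slope.
The 11 kg side's 68.716 N exceeds the other side's 51.962 N, so that mass slides down and the 6 kg mass slides up. Taking that direction as positive, Newton's second law for the whole system gives 68.716 − 51.962 = (11 + 6) a, so a = 16.754 / 17 = 0.9855 m/s².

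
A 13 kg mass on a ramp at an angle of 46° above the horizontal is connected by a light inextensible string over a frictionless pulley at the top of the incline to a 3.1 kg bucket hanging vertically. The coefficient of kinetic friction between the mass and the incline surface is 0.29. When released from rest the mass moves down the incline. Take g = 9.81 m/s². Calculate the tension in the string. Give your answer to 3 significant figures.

37.3 N

For the mass on the incline: the weight component along the slope is m₁g sin 46° = 13 × 9.81 × 0.7193 = 91.732 N and the normal force is N = m₁g cos 46° = 88.590 N.
Kinetic friction opposes the mass's motion down the incline: f = μN = 0.29 × 88.590 = 25.691 N acting up the slope.
Newton's second law for the mass (down-slope positive): 91.732 − 25.691 − T = 13 a. For the hanging bucket (upward positive): T − 3.1 × 9.81 = 3.1 a.
Adding the two equations eliminates T: 35.630 = 16.1 a, so a = 2.2130 m/s².
Then from the hanging bucket's equation, T = 3.1 × (9.81 + 2.2130) = 37.271 N.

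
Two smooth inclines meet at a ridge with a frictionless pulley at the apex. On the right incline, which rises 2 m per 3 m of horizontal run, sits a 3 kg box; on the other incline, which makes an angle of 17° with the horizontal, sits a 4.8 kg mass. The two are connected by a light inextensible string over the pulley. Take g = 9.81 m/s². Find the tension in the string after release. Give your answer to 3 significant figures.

Resolve each weight along its own incline: the 3 kg mass has component 3 × 9.81 × sin 33.69° = 16.325 N down its slope, and the 4.8 kg mass has 4.8 × 9.81 × sin 17° = 13.767 N down its slope.
The 3 kg side's 16.325 N exceeds the other side's 13.767 N, so that mass slides down and the 4.8 kg mass slides up. Taking that direction as positive, Newton's second law for the whole system gives 16.325 − 13.767 = (3 + 4.8) a, so a = 2.558 / 7.8 = 0.3279 m/s².
For the 4.8 kg mass (up-slope positive): T − 13.767 = 4.8 × 0.3279, so T = 15.341 N.

15.3 N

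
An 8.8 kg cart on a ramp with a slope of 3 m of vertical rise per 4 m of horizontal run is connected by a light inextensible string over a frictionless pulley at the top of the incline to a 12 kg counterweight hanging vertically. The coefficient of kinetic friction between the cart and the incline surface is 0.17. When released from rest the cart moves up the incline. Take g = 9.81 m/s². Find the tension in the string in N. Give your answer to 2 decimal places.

86.46 N

For the cart on the incline: the weight component along the slope is m₁g sin 36.87° = 8.8 × 9.81 × 0.6000 = 51.797 N and the normal force is N = m₁g cos 36.87° = 69.062 N.
Kinetic friction opposes the cart's motion up the incline: f = μN = 0.17 × 69.062 = 11.741 N acting down the slope.
Newton's second law for the cart (up-slope positive): T − 51.797 − 11.741 = 8.8 a. For the hanging counterweight (downward positive): 12 × 9.81 − T = 12 a.
Adding the two equations eliminates T: 54.182 = 20.8 a, so a = 2.6049 m/s².
Then from the hanging counterweight's equation, T = 12 × (9.81 − 2.6049) = 86.461 N.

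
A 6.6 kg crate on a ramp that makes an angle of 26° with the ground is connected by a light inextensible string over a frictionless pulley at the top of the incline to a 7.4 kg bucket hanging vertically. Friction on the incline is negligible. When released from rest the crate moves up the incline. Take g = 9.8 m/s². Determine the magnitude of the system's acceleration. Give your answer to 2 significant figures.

For the crate on the incline: the weight component along the slope is m₁g sin 26° = 6.6 × 9.8 × 0.4384 = 28.356 N and the normal force is N = m₁g cos 26° = 58.134 N.
Newton's second law for the crate (up-slope positive): T − 28.356 = 6.6 a. For the hanging bucket (downward positive): 7.4 × 9.8 − T = 7.4 a.
Adding the two equations eliminates T: 44.164 = 14 a, so a = 3.1546 m/s².

3.2 m/s²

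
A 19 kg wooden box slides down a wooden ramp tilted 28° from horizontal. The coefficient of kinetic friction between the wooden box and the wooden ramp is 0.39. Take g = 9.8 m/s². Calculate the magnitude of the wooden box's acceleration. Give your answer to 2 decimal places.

Resolving the weight along the incline: the component pulling the wooden box down the slope is mg sin 28° = 19 × 9.8 × 0.4695 = 87.421 N, and the normal force is N = mg cos 28° = 19 × 9.8 × 0.8829 = 164.396 N.
Kinetic friction acts up the slope with magnitude f = μN = 0.39 × 164.396 = 64.114 N.
Net force along the incline is 87.421 − 64.114 = 23.307 N, so a = 23.307 / 19 = 1.2267 m/s².

1.23 m/s²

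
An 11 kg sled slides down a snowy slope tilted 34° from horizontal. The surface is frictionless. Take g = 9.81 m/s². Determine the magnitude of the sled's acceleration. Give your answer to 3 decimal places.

5.486 m/s²

Resolving the weight along the incline: the component pulling the sled down the slope is mg sin 34° = 11 × 9.81 × 0.5592 = 60.343 N, and the normal force is N = mg cos 34° = 11 × 9.81 × 0.8290 = 89.457 N.
With no friction the net force along the incline is 60.343 N, so a = g sin 34° = 60.343 / 11 = 5.4857 m/s².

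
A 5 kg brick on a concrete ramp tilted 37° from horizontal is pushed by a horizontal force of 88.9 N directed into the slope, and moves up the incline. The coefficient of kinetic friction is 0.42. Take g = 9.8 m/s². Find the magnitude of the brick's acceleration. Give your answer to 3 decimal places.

0.521 m/s²

The horizontal push has components F cos 37° = 88.9 × 0.7986 = 70.996 N up the incline and F sin 37° = 88.9 × 0.6018 = 53.500 N pressing into the surface.
The normal force is therefore N = mg cos 37° + F sin 37° = 39.131 + 53.500 = 92.631 N, and kinetic friction down the slope is μN = 0.42 × 92.631 = 38.905 N.
Along the incline: F cos 37° − mg sin 37° − μN = ma, so 70.996 − 29.488 − 38.905 = 5 a, giving a = 0.5206 m/s².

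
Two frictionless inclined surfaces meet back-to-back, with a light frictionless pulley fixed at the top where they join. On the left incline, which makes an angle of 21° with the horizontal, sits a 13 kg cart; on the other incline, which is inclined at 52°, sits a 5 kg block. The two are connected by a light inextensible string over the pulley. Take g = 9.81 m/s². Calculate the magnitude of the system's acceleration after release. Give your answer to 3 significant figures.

0.392 m/s²

Resolve each weight along its own incline: the 13 kg mass has component 13 × 9.81 × sin 21° = 45.703 N down its slope, and the 5 kg mass has 5 × 9.81 × sin 52° = 38.652 N down its slope.
The 13 kg side's 45.703 N exceeds the other side's 38.652 N, so that mass slides down and the 5 kg mass slides up. Taking that direction as positive, Newton's second law for the whole system gives 45.703 − 38.652 = (13 + 5) a, so a = 7.051 / 18 = 0.3917 m/s².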